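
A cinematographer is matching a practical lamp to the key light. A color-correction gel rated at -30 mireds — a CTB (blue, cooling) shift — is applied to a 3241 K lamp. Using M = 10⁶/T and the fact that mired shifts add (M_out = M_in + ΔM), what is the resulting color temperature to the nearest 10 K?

3590 K

M_in = 10⁶/3241 = 308.55 mireds.
M_out = 308.55 + (-30) = 278.55 mireds.
T_out = 10⁶/278.55 = 3590.1 K → 3590 K.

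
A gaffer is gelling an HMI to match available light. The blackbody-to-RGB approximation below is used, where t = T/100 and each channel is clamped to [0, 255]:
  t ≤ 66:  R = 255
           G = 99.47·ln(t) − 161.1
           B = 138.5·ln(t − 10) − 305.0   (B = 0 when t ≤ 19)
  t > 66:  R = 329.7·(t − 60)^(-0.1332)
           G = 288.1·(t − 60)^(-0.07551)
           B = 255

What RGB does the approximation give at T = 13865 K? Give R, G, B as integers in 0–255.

R=184, G=207, B=255

t = 13865/100 = 138.65; the t > 66 branch applies.
R = 329.7·(138.65 − 60)^(-0.1332) = 329.7·78.65^(-0.1332) = 329.7·0.55910 = 184.337.
G = 288.1·(138.65 − 60)^(-0.07551) = 288.1·78.65^(-0.07551) = 288.1·0.71921 = 207.204.
B = 255 by definition for t > 66.
Rounded: (184, 207, 255).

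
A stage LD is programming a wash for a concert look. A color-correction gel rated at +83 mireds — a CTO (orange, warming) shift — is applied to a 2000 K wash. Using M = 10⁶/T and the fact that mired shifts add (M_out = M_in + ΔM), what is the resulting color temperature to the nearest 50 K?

M_in = 10⁶/2000 = 500.00 mireds.
M_out = 500.00 + (+83) = 583.00 mireds.
T_out = 10⁶/583.00 = 1715.3 K → 1700 K.

1700 K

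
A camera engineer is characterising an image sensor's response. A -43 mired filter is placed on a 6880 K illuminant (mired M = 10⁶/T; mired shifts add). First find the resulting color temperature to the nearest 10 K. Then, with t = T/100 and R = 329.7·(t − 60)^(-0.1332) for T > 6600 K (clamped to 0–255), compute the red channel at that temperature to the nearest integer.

203

M_in = 10⁶/6880 = 145.35; M_out = 145.35 + (-43) = 102.35.
T_out = 10⁶/102.35 = 9770.5 K → 9770 K; t = 97.7.
R = 329.7·(97.7 − 60)^(-0.1332) = 329.7·37.7^(-0.1332) = 329.7·0.61664 = 203.306.
Rounded: 203.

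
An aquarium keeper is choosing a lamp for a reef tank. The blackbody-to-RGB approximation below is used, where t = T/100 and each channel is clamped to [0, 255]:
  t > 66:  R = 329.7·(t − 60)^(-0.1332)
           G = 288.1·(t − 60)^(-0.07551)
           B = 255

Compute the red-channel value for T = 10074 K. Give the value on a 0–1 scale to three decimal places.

t = 10074/100 = 100.74; the t > 66 branch applies.
R = 329.7·(100.74 − 60)^(-0.1332) = 329.7·40.74^(-0.1332) = 329.7·0.61030 = 201.217.
On a 0–1 scale: 201.217/255 = 0.7891 → 0.789.

0.789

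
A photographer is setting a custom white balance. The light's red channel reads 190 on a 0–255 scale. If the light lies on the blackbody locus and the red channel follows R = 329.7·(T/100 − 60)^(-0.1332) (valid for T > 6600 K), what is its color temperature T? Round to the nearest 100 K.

12300 K

(t − 60)^(-0.1332) = 190/329.7 = 0.57628.
t − 60 = 0.57628^(1/-0.1332) = 0.57628^(-7.508) = 62.667, so t = 122.667.
T = 100·t = 12267 K → 12300 K to the nearest 100 K.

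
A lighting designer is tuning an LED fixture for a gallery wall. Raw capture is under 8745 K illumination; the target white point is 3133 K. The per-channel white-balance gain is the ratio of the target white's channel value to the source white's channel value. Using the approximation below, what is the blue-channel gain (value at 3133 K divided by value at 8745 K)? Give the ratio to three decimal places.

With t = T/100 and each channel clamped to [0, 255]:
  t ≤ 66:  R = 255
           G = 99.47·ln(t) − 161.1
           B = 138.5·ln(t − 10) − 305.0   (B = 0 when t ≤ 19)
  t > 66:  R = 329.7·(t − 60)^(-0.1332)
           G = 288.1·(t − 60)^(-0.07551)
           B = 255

At 8745 K (t = 87.45):
  B = 255 by definition for t > 66.
At 3133 K (t = 31.33):
  B = 138.5·ln(31.33 − 10) − 305.0 = 138.5·ln 21.33 − 305.0 = 138.5·3.0601 − 305.0 = 118.826.
Gain = 118.826 / 255.000 = 0.4660 → 0.466.

0.466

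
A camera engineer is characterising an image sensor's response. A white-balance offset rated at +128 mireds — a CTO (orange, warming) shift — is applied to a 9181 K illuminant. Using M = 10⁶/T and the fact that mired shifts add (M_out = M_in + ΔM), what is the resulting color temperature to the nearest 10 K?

M_in = 10⁶/9181 = 108.92 mireds.
M_out = 108.92 + (+128) = 236.92 mireds.
T_out = 10⁶/236.92 = 4220.8 K → 4220 K.

4220 K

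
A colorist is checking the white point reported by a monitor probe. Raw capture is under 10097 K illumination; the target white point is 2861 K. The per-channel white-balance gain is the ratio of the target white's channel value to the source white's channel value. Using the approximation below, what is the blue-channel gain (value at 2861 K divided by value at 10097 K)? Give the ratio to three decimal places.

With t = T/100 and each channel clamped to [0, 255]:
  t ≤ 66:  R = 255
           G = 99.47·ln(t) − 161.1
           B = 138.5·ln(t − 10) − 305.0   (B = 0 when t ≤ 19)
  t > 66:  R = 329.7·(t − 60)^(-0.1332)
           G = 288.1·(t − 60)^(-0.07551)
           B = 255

0.392

At 10097 K (t = 100.97):
  B = 255 by definition for t > 66.
At 2861 K (t = 28.61):
  B = 138.5·ln(28.61 − 10) − 305.0 = 138.5·ln 18.61 − 305.0 = 138.5·2.9237 − 305.0 = 99.932.
Gain = 99.932 / 255.000 = 0.3919 → 0.392.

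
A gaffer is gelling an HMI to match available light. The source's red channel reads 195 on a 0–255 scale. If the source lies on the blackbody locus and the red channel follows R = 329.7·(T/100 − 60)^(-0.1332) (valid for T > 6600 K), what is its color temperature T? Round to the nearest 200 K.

11200 K

(t − 60)^(-0.1332) = 195/329.7 = 0.59145.
t − 60 = 0.59145^(1/-0.1332) = 0.59145^(-7.508) = 51.564, so t = 111.564.
T = 100·t = 11156 K → 11200 K to the nearest 200 K.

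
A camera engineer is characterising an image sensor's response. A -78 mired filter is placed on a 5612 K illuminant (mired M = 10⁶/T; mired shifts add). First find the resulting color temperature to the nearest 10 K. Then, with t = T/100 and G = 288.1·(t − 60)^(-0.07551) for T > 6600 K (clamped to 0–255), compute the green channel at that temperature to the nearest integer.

M_in = 10⁶/5612 = 178.19; M_out = 178.19 + (-78) = 100.19.
T_out = 10⁶/100.19 = 9981.1 K → 9980 K; t = 99.8.
G = 288.1·(99.8 − 60)^(-0.07551) = 288.1·39.8^(-0.07551) = 288.1·0.75717 = 218.140.
Rounded: 218.

218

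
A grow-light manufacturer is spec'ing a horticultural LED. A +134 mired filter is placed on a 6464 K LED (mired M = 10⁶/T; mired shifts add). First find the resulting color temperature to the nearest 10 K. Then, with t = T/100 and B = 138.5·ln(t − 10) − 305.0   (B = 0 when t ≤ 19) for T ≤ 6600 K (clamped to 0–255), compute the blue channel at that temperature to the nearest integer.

M_in = 10⁶/6464 = 154.70; M_out = 154.70 + (+134) = 288.70.
T_out = 10⁶/288.70 = 3463.8 K → 3460 K; t = 34.6.
B = 138.5·ln(34.6 − 10) − 305.0 = 138.5·ln 24.6 − 305.0 = 138.5·3.2027 − 305.0 = 138.580.
Rounded: 139.

139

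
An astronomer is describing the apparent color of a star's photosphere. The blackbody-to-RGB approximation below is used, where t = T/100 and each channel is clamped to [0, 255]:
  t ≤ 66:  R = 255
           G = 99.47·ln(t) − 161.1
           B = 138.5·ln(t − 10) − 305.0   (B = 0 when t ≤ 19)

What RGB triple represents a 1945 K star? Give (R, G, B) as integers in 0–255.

t = 1945/100 = 19.45; the t ≤ 66 branch applies.
R = 255 by definition for t ≤ 66.
G = 99.47·ln 19.45 − 161.1 = 99.47·2.9678 − 161.1 = 134.112.
B = 138.5·ln(19.45 − 10) − 305.0 = 138.5·ln 9.45 − 305.0 = 138.5·2.2460 − 305.0 = 6.073.
Rounded: (255, 134, 6).

(255, 134, 6)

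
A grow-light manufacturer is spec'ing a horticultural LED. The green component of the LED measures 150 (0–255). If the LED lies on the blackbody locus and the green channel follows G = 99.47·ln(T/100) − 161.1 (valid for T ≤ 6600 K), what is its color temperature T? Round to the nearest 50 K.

ln t = (150 + 161.1) / 99.47 = 3.1276.
t = e^3.1276 = 22.819.
T = 100·t = 2282 K → 2300 K to the nearest 50 K.

2300 K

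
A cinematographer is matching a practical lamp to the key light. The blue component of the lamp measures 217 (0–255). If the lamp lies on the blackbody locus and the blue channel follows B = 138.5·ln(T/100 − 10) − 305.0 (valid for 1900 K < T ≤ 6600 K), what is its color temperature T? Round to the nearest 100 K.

ln(t − 10) = (217 + 305.0) / 138.5 = 3.7690.
t − 10 = e^3.7690 = 43.335, so t = 53.335.
T = 100·t = 5333 K → 5300 K to the nearest 100 K.

5300 K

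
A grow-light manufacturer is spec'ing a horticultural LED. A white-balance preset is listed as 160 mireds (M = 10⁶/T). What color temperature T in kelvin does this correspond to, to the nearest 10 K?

T = 10⁶ / 160 = 6250.00 K → 6250 K.

6250 K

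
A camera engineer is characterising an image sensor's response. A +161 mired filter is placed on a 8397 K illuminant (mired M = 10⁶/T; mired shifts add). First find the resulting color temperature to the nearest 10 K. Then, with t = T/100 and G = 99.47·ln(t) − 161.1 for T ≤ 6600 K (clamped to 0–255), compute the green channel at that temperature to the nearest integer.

M_in = 10⁶/8397 = 119.09; M_out = 119.09 + (+161) = 280.09.
T_out = 10⁶/280.09 = 3570.3 K → 3570 K; t = 35.7.
G = 99.47·ln 35.7 − 161.1 = 99.47·3.5752 − 161.1 = 194.520.
Rounded: 195.

195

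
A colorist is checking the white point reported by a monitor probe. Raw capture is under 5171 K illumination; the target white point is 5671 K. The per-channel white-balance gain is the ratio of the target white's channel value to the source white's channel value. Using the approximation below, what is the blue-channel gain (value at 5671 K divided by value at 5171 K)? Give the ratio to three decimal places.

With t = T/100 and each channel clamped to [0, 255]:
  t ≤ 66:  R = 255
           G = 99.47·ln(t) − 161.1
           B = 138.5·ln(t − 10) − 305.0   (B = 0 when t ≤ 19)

At 5171 K (t = 51.71):
  B = 138.5·ln(51.71 − 10) − 305.0 = 138.5·ln 41.71 − 305.0 = 138.5·3.7307 − 305.0 = 211.708.
At 5671 K (t = 56.71):
  B = 138.5·ln(56.71 − 10) − 305.0 = 138.5·ln 46.71 − 305.0 = 138.5·3.8440 − 305.0 = 227.388.
Gain = 227.388 / 211.708 = 1.0741 → 1.074.

1.074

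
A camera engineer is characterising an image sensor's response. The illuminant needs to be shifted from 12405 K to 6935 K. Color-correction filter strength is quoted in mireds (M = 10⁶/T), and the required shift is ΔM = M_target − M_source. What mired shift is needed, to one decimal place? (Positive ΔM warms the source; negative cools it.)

+63.6 mireds

M_source = 10⁶/12405 = 80.613; M_target = 10⁶/6935 = 144.196.
ΔM = 144.196 − 80.613 = 63.583 → +63.6 mireds, a warming shift.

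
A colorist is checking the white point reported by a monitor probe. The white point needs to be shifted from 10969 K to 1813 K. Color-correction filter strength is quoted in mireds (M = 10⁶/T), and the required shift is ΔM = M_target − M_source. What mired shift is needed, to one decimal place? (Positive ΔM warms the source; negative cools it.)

+460.4 mireds

M_source = 10⁶/10969 = 91.166; M_target = 10⁶/1813 = 551.572.
ΔM = 551.572 − 91.166 = 460.406 → +460.4 mireds, a warming shift.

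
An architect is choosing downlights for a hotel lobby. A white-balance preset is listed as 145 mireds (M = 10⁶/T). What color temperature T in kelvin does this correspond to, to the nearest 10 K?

T = 10⁶ / 145 = 6896.55 K → 6900 K.

6900 K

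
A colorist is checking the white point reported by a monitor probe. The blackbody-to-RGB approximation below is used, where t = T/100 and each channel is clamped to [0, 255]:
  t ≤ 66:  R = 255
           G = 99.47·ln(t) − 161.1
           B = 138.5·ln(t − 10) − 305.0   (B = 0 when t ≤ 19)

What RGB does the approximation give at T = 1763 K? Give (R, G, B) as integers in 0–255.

(255, 124, 0)

t = 1763/100 = 17.63; the t ≤ 66 branch applies.
R = 255 by definition for t ≤ 66.
G = 99.47·ln 17.63 − 161.1 = 99.47·2.8696 − 161.1 = 124.339.
t = 17.63 ≤ 19, so B = 0.
Rounded: (255, 124, 0).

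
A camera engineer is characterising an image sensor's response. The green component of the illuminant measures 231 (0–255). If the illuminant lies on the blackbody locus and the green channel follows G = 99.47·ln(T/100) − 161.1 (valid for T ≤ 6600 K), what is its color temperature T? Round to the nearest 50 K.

5150 K

ln t = (231 + 161.1) / 99.47 = 3.9419.
t = e^3.9419 = 51.516.
T = 100·t = 5152 K → 5150 K to the nearest 50 K.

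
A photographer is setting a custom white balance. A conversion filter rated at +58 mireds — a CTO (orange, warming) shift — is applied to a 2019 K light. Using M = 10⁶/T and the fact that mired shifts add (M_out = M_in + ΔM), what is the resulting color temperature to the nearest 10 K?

1810 K

M_in = 10⁶/2019 = 495.29 mireds.
M_out = 495.29 + (+58) = 553.29 mireds.
T_out = 10⁶/553.29 = 1807.4 K → 1810 K.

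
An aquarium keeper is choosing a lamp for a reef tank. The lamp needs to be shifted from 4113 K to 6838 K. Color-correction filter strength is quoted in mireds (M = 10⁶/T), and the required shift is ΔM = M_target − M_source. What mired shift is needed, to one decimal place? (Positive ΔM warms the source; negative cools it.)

-96.9 mireds

M_source = 10⁶/4113 = 243.132; M_target = 10⁶/6838 = 146.242.
ΔM = 146.242 − 243.132 = -96.890 → -96.9 mireds, a cooling shift.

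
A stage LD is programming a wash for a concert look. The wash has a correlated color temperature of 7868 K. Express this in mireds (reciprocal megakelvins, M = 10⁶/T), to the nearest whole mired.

M = 10⁶ / 7868 = 127.097 → 127 mireds.

127 mireds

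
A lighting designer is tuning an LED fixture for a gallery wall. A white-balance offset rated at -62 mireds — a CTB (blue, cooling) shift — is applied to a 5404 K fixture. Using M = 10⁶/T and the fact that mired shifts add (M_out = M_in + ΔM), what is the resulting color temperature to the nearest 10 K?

8130 K

M_in = 10⁶/5404 = 185.05 mireds.
M_out = 185.05 + (-62) = 123.05 mireds.
T_out = 10⁶/123.05 = 8126.9 K → 8130 K.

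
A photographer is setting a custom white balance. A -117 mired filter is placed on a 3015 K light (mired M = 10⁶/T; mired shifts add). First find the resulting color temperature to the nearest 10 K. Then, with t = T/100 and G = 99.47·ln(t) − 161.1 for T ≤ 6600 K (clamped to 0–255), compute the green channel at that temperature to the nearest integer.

221

M_in = 10⁶/3015 = 331.67; M_out = 331.67 + (-117) = 214.67.
T_out = 10⁶/214.67 = 4658.2 K → 4660 K; t = 46.6.
G = 99.47·ln 46.6 − 161.1 = 99.47·3.8416 − 161.1 = 221.024.
Rounded: 221.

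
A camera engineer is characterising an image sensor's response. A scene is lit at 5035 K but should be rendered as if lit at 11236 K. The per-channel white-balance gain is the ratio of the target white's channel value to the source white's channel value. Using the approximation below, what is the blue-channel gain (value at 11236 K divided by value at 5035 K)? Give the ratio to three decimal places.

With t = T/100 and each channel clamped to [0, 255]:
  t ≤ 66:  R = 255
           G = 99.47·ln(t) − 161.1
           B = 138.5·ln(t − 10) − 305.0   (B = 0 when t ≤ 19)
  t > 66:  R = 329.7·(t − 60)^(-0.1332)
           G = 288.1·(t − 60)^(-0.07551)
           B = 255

At 5035 K (t = 50.35):
  B = 138.5·ln(50.35 − 10) − 305.0 = 138.5·ln 40.35 − 305.0 = 138.5·3.6976 − 305.0 = 207.116.
At 11236 K (t = 112.36):
  B = 255 by definition for t > 66.
Gain = 255.000 / 207.116 = 1.2312 → 1.231.

1.231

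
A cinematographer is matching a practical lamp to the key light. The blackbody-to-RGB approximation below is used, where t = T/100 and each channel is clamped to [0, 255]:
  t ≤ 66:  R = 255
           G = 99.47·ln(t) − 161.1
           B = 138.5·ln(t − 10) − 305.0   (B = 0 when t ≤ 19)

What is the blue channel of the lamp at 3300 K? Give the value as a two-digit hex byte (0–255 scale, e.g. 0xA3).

0x81

t = 3300/100 = 33; the t ≤ 66 branch applies.
B = 138.5·ln(33 − 10) − 305.0 = 138.5·ln 23 − 305.0 = 138.5·3.1355 − 305.0 = 129.266.
Rounded: 129; in hex, 0x81.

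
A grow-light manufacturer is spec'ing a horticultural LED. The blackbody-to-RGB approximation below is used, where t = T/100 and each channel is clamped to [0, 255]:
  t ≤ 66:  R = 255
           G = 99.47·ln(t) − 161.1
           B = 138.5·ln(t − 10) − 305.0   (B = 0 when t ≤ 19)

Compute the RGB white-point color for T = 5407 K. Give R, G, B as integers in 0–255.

R=255, G=236, B=219

t = 5407/100 = 54.07; the t ≤ 66 branch applies.
R = 255 by definition for t ≤ 66.
G = 99.47·ln 54.07 − 161.1 = 99.47·3.9903 − 161.1 = 235.813.
B = 138.5·ln(54.07 − 10) − 305.0 = 138.5·ln 44.07 − 305.0 = 138.5·3.7858 − 305.0 = 219.330.
Rounded: (255, 236, 219).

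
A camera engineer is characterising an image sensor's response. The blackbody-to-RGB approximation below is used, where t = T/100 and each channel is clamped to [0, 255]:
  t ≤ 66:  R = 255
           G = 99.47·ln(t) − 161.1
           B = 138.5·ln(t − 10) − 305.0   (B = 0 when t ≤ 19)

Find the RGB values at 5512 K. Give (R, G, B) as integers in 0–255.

t = 5512/100 = 55.12; the t ≤ 66 branch applies.
R = 255 by definition for t ≤ 66.
G = 99.47·ln 55.12 − 161.1 = 99.47·4.0095 − 161.1 = 237.726.
B = 138.5·ln(55.12 − 10) − 305.0 = 138.5·ln 45.12 − 305.0 = 138.5·3.8093 − 305.0 = 222.592.
Rounded: (255, 238, 223).

(255, 238, 223)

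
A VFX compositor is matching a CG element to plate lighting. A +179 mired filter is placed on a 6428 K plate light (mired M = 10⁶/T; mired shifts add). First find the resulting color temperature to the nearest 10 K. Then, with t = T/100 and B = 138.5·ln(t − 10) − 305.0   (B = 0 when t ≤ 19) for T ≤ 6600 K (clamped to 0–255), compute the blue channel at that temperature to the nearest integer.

M_in = 10⁶/6428 = 155.57; M_out = 155.57 + (+179) = 334.57.
T_out = 10⁶/334.57 = 2988.9 K → 2990 K; t = 29.9.
B = 138.5·ln(29.9 − 10) − 305.0 = 138.5·ln 19.9 − 305.0 = 138.5·2.9907 − 305.0 = 109.215.
Rounded: 109.

109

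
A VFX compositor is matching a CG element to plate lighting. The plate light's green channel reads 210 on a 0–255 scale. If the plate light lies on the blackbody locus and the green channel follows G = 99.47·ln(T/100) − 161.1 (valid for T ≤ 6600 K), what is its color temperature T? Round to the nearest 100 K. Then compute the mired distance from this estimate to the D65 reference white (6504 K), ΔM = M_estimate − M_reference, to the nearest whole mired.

ln t = (210 + 161.1) / 99.47 = 3.7308.
t = e^3.7308 = 41.711.
T = 100·t = 4171 K → 4200 K to the nearest 100 K.
M_estimate = 10⁶/4200 = 238.10; M_reference = 10⁶/6504 = 153.75.
ΔM = 238.10 − 153.75 = 84.34 → +84 mireds.

+84 mireds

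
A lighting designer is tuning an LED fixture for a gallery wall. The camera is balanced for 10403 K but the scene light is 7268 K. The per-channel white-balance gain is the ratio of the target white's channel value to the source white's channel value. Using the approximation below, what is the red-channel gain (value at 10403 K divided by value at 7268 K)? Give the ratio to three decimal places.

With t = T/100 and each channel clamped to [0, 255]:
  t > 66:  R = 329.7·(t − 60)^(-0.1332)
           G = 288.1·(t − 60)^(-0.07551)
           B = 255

At 7268 K (t = 72.68):
  R = 329.7·(72.68 − 60)^(-0.1332) = 329.7·12.68^(-0.1332) = 329.7·0.71296 = 235.063.
At 10403 K (t = 104.03):
  R = 329.7·(104.03 − 60)^(-0.1332) = 329.7·44.03^(-0.1332) = 329.7·0.60402 = 199.146.
Gain = 199.146 / 235.063 = 0.8472 → 0.847.

0.847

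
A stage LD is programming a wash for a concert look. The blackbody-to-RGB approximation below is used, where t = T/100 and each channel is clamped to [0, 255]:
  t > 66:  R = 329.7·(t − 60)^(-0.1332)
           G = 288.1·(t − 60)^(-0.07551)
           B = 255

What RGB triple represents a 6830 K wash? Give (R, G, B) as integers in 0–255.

t = 6830/100 = 68.3; the t > 66 branch applies.
R = 329.7·(68.3 − 60)^(-0.1332) = 329.7·8.3^(-0.1332) = 329.7·0.75436 = 248.713.
G = 288.1·(68.3 − 60)^(-0.07551) = 288.1·8.3^(-0.07551) = 288.1·0.85232 = 245.552.
B = 255 by definition for t > 66.
Rounded: (249, 246, 255).

(249, 246, 255)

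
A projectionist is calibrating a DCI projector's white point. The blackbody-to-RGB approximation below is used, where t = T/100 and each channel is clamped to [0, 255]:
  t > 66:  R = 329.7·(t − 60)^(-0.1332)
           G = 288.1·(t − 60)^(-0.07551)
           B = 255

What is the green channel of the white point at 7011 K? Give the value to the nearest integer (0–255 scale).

t = 7011/100 = 70.11; the t > 66 branch applies.
G = 288.1·(70.11 − 60)^(-0.07551) = 288.1·10.11^(-0.07551) = 288.1·0.83971 = 241.922.
Rounded: 242.

242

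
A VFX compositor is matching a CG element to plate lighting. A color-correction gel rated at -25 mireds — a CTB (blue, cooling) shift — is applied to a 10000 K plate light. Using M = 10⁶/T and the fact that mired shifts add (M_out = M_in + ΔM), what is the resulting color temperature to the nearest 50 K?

M_in = 10⁶/10000 = 100.00 mireds.
M_out = 100.00 + (-25) = 75.00 mireds.
T_out = 10⁶/75.00 = 13333.3 K → 13350 K.

13350 K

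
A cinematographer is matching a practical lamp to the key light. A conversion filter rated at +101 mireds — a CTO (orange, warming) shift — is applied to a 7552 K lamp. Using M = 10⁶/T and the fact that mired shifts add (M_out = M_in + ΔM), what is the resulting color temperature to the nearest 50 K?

M_in = 10⁶/7552 = 132.42 mireds.
M_out = 132.42 + (+101) = 233.42 mireds.
T_out = 10⁶/233.42 = 4284.2 K → 4300 K.

4300 K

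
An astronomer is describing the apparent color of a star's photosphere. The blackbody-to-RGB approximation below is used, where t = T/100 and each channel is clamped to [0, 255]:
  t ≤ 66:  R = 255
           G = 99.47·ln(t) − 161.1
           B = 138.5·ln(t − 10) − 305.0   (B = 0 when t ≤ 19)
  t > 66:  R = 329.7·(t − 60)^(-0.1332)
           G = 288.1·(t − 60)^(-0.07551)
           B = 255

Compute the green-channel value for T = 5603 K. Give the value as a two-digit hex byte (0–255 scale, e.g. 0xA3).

0xEF

t = 5603/100 = 56.03; the t ≤ 66 branch applies.
G = 99.47·ln 56.03 − 161.1 = 99.47·4.0259 − 161.1 = 239.355.
Rounded: 239; in hex, 0xEF.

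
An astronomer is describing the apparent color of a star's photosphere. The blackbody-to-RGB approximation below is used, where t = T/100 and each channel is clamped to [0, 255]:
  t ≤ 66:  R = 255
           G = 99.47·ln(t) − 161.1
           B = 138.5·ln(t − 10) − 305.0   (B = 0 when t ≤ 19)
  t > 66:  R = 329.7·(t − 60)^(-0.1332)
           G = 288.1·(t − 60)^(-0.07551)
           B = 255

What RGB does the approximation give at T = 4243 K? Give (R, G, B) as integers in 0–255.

t = 4243/100 = 42.43; the t ≤ 66 branch applies.
R = 255 by definition for t ≤ 66.
G = 99.47·ln 42.43 − 161.1 = 99.47·3.7479 − 161.1 = 211.699.
B = 138.5·ln(42.43 − 10) − 305.0 = 138.5·ln 32.43 − 305.0 = 138.5·3.4791 − 305.0 = 176.853.
Rounded: (255, 212, 177).

(255, 212, 177)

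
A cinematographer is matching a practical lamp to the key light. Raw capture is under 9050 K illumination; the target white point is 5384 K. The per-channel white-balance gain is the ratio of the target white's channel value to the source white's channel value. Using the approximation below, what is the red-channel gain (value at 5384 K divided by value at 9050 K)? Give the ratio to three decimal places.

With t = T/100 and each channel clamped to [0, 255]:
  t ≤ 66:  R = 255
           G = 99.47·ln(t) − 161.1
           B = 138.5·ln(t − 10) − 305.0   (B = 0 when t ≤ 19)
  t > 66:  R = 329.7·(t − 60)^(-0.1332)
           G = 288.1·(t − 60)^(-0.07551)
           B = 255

At 9050 K (t = 90.5):
  R = 329.7·(90.5 − 60)^(-0.1332) = 329.7·30.5^(-0.1332) = 329.7·0.63429 = 209.127.
At 5384 K (t = 53.84):
  R = 255 by definition for t ≤ 66.
Gain = 255.000 / 209.127 = 1.2194 → 1.219.

1.219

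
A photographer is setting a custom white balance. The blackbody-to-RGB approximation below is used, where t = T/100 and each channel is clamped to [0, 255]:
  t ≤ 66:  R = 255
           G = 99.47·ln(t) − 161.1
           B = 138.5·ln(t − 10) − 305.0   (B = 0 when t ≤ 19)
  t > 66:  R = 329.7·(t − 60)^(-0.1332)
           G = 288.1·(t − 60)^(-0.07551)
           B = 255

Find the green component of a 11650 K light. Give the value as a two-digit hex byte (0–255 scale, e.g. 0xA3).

t = 11650/100 = 116.5; the t > 66 branch applies.
G = 288.1·(116.5 − 60)^(-0.07551) = 288.1·56.5^(-0.07551) = 288.1·0.73740 = 212.445.
Rounded: 212; in hex, 0xD4.

0xD4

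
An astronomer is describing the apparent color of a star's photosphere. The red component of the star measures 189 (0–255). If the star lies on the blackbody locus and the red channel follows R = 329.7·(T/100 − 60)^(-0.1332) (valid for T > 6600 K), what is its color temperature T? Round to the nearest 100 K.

12500 K

(t − 60)^(-0.1332) = 189/329.7 = 0.57325.
t − 60 = 0.57325^(1/-0.1332) = 0.57325^(-7.508) = 65.199, so t = 125.199.
T = 100·t = 12520 K → 12500 K to the nearest 100 K.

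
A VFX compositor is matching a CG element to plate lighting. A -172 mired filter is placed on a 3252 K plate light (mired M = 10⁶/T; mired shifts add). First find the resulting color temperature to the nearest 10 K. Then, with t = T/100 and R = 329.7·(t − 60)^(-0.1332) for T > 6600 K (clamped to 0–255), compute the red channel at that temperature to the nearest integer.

M_in = 10⁶/3252 = 307.50; M_out = 307.50 + (-172) = 135.50.
T_out = 10⁶/135.50 = 7379.9 K → 7380 K; t = 73.8.
R = 329.7·(73.8 − 60)^(-0.1332) = 329.7·13.8^(-0.1332) = 329.7·0.70497 = 232.427.
Rounded: 232.

232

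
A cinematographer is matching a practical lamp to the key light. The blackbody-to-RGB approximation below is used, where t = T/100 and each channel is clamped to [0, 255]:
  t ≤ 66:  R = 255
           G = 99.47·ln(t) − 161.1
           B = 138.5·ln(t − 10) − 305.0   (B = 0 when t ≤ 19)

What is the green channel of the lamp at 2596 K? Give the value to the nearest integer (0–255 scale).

t = 2596/100 = 25.96; the t ≤ 66 branch applies.
G = 99.47·ln 25.96 − 161.1 = 99.47·3.2566 − 161.1 = 162.830.
Rounded: 163.

163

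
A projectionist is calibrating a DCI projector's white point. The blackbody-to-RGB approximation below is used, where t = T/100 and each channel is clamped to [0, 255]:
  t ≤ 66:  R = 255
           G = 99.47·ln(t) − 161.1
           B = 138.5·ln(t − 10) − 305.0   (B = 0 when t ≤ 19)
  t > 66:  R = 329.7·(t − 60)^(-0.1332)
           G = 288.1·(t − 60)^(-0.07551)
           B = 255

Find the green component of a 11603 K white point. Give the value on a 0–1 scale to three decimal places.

t = 11603/100 = 116.03; the t > 66 branch applies.
G = 288.1·(116.03 − 60)^(-0.07551) = 288.1·56.03^(-0.07551) = 288.1·0.73786 = 212.579.
On a 0–1 scale: 212.579/255 = 0.8336 → 0.834.

0.834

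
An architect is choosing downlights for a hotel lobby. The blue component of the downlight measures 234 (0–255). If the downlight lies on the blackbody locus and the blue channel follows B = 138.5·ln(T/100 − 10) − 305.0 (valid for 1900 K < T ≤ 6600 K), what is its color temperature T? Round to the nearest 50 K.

5900 K

ln(t − 10) = (234 + 305.0) / 138.5 = 3.8917.
t − 10 = e^3.8917 = 48.994, so t = 58.994.
T = 100·t = 5899 K → 5900 K to the nearest 50 K.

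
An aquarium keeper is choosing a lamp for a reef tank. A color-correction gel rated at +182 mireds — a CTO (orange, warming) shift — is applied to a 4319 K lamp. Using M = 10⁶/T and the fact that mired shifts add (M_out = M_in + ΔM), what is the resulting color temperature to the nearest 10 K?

2420 K

M_in = 10⁶/4319 = 231.54 mireds.
M_out = 231.54 + (+182) = 413.54 mireds.
T_out = 10⁶/413.54 = 2418.2 K → 2420 K.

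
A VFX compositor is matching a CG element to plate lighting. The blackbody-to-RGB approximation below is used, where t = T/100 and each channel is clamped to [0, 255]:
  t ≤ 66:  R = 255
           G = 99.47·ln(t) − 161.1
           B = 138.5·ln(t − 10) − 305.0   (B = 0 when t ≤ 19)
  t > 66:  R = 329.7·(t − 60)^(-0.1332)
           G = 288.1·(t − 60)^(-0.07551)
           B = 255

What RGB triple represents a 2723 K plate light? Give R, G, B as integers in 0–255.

R=255, G=168, B=89

t = 2723/100 = 27.23; the t ≤ 66 branch applies.
R = 255 by definition for t ≤ 66.
G = 99.47·ln 27.23 − 161.1 = 99.47·3.3043 − 161.1 = 167.581.
B = 138.5·ln(27.23 − 10) − 305.0 = 138.5·ln 17.23 − 305.0 = 138.5·2.8467 − 305.0 = 89.261.
Rounded: (255, 168, 89).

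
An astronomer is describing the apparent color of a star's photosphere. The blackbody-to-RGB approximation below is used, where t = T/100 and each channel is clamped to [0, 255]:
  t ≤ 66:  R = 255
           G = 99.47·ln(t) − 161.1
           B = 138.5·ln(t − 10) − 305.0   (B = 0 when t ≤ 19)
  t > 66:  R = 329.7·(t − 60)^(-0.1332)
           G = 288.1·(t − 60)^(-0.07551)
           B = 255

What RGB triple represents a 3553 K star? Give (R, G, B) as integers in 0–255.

(255, 194, 144)

t = 3553/100 = 35.53; the t ≤ 66 branch applies.
R = 255 by definition for t ≤ 66.
G = 99.47·ln 35.53 − 161.1 = 99.47·3.5704 − 161.1 = 194.045.
B = 138.5·ln(35.53 − 10) − 305.0 = 138.5·ln 25.53 − 305.0 = 138.5·3.2399 − 305.0 = 143.720.
Rounded: (255, 194, 144).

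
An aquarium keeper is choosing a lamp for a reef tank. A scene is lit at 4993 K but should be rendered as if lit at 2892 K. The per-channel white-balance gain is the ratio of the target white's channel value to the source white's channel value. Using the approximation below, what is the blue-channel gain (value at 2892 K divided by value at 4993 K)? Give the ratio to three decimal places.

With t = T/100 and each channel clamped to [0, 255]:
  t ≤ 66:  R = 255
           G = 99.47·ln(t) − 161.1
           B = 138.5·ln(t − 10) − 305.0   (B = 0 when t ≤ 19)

0.497

At 4993 K (t = 49.93):
  B = 138.5·ln(49.93 − 10) − 305.0 = 138.5·ln 39.93 − 305.0 = 138.5·3.6871 − 305.0 = 205.667.
At 2892 K (t = 28.92):
  B = 138.5·ln(28.92 − 10) − 305.0 = 138.5·ln 18.92 − 305.0 = 138.5·2.9402 − 305.0 = 102.220.
Gain = 102.220 / 205.667 = 0.4970 → 0.497.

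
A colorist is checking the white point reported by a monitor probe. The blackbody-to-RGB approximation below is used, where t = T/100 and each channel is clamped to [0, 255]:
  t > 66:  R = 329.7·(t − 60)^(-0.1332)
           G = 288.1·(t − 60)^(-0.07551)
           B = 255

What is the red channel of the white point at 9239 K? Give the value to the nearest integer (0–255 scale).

t = 9239/100 = 92.39; the t > 66 branch applies.
R = 329.7·(92.39 − 60)^(-0.1332) = 329.7·32.39^(-0.1332) = 329.7·0.62924 = 207.459.
Rounded: 207.

207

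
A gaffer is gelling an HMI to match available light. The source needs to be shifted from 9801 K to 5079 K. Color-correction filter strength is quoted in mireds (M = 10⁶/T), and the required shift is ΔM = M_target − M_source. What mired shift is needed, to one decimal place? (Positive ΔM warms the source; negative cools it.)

+94.9 mireds

M_source = 10⁶/9801 = 102.030; M_target = 10⁶/5079 = 196.889.
ΔM = 196.889 − 102.030 = 94.859 → +94.9 mireds, a warming shift.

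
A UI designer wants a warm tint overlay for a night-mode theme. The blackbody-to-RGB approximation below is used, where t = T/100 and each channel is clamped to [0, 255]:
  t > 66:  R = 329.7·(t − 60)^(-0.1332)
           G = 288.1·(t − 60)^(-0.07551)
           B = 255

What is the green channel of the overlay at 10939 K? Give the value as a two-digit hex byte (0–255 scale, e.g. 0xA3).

0xD7

t = 10939/100 = 109.39; the t > 66 branch applies.
G = 288.1·(109.39 − 60)^(-0.07551) = 288.1·49.39^(-0.07551) = 288.1·0.74493 = 214.613.
Rounded: 215; in hex, 0xD7.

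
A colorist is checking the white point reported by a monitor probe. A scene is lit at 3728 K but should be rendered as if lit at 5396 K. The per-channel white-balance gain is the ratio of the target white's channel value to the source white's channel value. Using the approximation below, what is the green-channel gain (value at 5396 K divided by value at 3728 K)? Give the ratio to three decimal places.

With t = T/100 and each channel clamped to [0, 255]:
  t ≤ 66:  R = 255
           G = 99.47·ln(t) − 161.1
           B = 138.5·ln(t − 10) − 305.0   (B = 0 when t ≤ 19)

At 3728 K (t = 37.28):
  G = 99.47·ln 37.28 − 161.1 = 99.47·3.6185 − 161.1 = 198.828.
At 5396 K (t = 53.96):
  G = 99.47·ln 53.96 − 161.1 = 99.47·3.9882 − 161.1 = 235.611.
Gain = 235.611 / 198.828 = 1.1850 → 1.185.

1.185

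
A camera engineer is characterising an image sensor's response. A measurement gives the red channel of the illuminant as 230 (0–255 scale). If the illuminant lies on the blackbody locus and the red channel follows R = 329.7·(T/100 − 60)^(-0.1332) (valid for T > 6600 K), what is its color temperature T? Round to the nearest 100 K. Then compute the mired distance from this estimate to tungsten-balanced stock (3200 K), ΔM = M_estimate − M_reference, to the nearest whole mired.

-179 mireds

(t − 60)^(-0.1332) = 230/329.7 = 0.69760.
t − 60 = 0.69760^(1/-0.1332) = 0.69760^(-7.508) = 14.932, so t = 74.932.
T = 100·t = 7493 K → 7500 K to the nearest 100 K.
M_estimate = 10⁶/7500 = 133.33; M_reference = 10⁶/3200 = 312.50.
ΔM = 133.33 − 312.50 = -179.17 → -179 mireds.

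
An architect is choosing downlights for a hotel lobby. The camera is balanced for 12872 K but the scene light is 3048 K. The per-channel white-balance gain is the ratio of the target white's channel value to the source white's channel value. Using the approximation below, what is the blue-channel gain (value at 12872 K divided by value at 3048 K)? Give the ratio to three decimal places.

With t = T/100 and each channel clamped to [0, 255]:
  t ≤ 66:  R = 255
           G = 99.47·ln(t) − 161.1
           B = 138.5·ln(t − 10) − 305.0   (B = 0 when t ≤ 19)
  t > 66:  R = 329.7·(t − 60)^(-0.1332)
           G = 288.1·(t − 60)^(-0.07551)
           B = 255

At 3048 K (t = 30.48):
  B = 138.5·ln(30.48 − 10) − 305.0 = 138.5·ln 20.48 − 305.0 = 138.5·3.0194 − 305.0 = 113.194.
At 12872 K (t = 128.72):
  B = 255 by definition for t > 66.
Gain = 255.000 / 113.194 = 2.2528 → 2.253.

2.253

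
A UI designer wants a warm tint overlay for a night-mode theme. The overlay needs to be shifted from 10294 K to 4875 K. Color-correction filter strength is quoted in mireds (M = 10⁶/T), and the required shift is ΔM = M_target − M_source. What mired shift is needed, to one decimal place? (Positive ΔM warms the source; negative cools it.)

+108.0 mireds

M_source = 10⁶/10294 = 97.144; M_target = 10⁶/4875 = 205.128.
ΔM = 205.128 − 97.144 = 107.984 → +108.0 mireds, a warming shift.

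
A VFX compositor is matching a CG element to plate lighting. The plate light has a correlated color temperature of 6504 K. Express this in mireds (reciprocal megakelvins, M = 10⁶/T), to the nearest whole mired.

154 mireds

M = 10⁶ / 6504 = 153.752 → 154 mireds.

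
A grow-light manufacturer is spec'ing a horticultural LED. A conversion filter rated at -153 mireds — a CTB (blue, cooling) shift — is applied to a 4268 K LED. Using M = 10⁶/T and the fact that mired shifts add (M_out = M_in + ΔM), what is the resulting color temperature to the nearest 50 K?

12300 K

M_in = 10⁶/4268 = 234.30 mireds.
M_out = 234.30 + (-153) = 81.30 mireds.
T_out = 10⁶/81.30 = 12299.9 K → 12300 K.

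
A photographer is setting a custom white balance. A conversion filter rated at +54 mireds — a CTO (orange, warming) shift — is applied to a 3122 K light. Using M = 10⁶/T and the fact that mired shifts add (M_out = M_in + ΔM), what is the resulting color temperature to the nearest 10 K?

M_in = 10⁶/3122 = 320.31 mireds.
M_out = 320.31 + (+54) = 374.31 mireds.
T_out = 10⁶/374.31 = 2671.6 K → 2670 K.

2670 K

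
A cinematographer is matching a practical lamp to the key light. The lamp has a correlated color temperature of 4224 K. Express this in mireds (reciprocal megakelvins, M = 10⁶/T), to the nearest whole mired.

M = 10⁶ / 4224 = 236.742 → 237 mireds.

237 mireds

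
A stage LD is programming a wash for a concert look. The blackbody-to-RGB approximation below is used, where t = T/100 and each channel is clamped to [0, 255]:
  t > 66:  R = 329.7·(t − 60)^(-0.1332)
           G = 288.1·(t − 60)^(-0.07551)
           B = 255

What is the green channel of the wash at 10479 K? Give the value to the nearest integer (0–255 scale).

t = 10479/100 = 104.79; the t > 66 branch applies.
G = 288.1·(104.79 − 60)^(-0.07551) = 288.1·44.79^(-0.07551) = 288.1·0.75045 = 216.203.
Rounded: 216.

216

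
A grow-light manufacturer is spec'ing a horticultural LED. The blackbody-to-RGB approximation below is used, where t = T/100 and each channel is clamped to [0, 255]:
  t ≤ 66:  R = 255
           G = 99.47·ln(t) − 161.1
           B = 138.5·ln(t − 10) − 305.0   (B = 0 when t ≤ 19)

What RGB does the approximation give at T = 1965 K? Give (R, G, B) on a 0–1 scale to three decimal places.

(1.000, 0.530, 0.035)

t = 1965/100 = 19.65; the t ≤ 66 branch applies.
R = 255 by definition for t ≤ 66.
G = 99.47·ln 19.65 − 161.1 = 99.47·2.9781 − 161.1 = 135.129.
B = 138.5·ln(19.65 − 10) − 305.0 = 138.5·ln 9.65 − 305.0 = 138.5·2.2670 − 305.0 = 8.974.
Dividing each by 255: (1.0000, 0.5299, 0.0352) → (1.000, 0.530, 0.035).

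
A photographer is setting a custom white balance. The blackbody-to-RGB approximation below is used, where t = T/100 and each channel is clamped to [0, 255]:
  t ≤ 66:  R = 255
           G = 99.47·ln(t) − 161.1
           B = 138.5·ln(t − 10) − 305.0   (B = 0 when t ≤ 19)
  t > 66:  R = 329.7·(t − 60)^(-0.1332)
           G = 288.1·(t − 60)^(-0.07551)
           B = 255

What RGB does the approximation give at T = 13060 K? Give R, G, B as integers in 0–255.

t = 13060/100 = 130.6; the t > 66 branch applies.
R = 329.7·(130.6 − 60)^(-0.1332) = 329.7·70.6^(-0.1332) = 329.7·0.56720 = 187.007.
G = 288.1·(130.6 − 60)^(-0.07551) = 288.1·70.6^(-0.07551) = 288.1·0.72510 = 208.901.
B = 255 by definition for t > 66.
Rounded: (187, 209, 255).

R=187, G=209, B=255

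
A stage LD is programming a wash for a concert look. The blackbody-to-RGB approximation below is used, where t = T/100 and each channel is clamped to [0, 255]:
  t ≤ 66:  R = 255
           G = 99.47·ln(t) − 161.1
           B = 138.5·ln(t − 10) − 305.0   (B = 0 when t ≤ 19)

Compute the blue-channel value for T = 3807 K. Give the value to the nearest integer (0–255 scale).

t = 3807/100 = 38.07; the t ≤ 66 branch applies.
B = 138.5·ln(38.07 − 10) − 305.0 = 138.5·ln 28.07 − 305.0 = 138.5·3.3347 − 305.0 = 156.856.
Rounded: 157.

157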